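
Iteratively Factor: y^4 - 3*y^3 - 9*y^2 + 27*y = (y - 3)*(y^3 - 9*y) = y*(y - 3)*(y^2 - 9) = y*(y - 3)^2*(y + 3)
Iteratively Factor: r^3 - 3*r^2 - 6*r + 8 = (r - 4)*(r^2 + r - 2) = (r - 4)*(r + 2)*(r - 1)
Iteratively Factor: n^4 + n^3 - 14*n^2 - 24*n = (n + 3)*(n^3 - 2*n^2 - 8*n) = (n - 4)*(n + 3)*(n^2 + 2*n) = (n - 4)*(n + 2)*(n + 3)*(n)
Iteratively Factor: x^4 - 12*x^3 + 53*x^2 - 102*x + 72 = (x - 3)*(x^3 - 9*x^2 + 26*x - 24) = (x - 4)*(x - 3)*(x^2 - 5*x + 6) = (x - 4)*(x - 3)^2*(x - 2)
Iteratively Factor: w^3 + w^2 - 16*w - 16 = (w + 4)*(w^2 - 3*w - 4) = (w - 4)*(w + 4)*(w + 1)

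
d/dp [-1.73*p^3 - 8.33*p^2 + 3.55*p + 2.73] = -5.19*p^2 - 16.66*p + 3.55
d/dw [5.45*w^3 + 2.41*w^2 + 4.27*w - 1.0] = 16.35*w^2 + 4.82*w + 4.27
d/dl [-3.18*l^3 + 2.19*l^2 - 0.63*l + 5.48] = -9.54*l^2 + 4.38*l - 0.63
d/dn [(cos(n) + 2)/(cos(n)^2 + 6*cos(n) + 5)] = (cos(n)^2 + 4*cos(n) + 7)*sin(n)/(cos(n)^2 + 6*cos(n) + 5)^2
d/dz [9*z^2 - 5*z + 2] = 18*z - 5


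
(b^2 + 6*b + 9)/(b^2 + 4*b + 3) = (b + 3)/(b + 1)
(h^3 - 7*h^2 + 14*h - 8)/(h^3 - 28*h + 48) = (h - 1)/(h + 6)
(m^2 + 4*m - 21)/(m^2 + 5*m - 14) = (m - 3)/(m - 2)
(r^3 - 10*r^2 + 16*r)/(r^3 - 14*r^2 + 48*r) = (r - 2)/(r - 6)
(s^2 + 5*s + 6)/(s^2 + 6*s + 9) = (s + 2)/(s + 3)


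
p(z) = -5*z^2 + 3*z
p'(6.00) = -57.00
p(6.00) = -162.00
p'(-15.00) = 153.00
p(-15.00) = -1170.00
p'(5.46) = -51.60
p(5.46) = -132.68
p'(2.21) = -19.10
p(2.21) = -17.79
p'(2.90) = -26.00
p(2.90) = -33.35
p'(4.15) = -38.50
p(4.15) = -73.66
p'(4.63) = -43.30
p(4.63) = -93.29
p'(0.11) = 1.90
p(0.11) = 0.27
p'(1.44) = -11.40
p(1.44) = -6.05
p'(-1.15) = 14.50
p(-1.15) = -10.06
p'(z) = 3 - 10*z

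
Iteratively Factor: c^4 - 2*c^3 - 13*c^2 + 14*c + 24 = (c + 3)*(c^3 - 5*c^2 + 2*c + 8) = (c - 4)*(c + 3)*(c^2 - c - 2) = (c - 4)*(c - 2)*(c + 3)*(c + 1)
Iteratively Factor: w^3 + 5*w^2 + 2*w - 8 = (w + 4)*(w^2 + w - 2) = (w - 1)*(w + 4)*(w + 2)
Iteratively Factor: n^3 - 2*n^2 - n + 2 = (n - 1)*(n^2 - n - 2) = (n - 1)*(n + 1)*(n - 2)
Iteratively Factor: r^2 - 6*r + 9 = (r - 3)*(r - 3)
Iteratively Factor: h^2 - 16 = (h - 4)*(h + 4)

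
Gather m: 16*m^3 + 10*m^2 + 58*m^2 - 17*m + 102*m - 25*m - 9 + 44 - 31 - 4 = 16*m^3 + 68*m^2 + 60*m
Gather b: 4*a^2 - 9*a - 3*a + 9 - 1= 4*a^2 - 12*a + 8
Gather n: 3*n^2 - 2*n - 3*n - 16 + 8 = 3*n^2 - 5*n - 8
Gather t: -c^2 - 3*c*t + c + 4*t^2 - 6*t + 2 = -c^2 + c + 4*t^2 + t*(-3*c - 6) + 2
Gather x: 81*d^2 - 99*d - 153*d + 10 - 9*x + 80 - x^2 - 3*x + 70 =81*d^2 - 252*d - x^2 - 12*x + 160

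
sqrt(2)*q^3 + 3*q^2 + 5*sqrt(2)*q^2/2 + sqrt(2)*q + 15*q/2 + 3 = (q + 2)*(q + 3*sqrt(2)/2)*(sqrt(2)*q + sqrt(2)/2)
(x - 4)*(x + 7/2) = x^2 - x/2 - 14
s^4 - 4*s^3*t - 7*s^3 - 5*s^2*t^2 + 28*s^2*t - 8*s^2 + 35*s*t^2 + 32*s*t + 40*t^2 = (s - 8)*(s + 1)*(s - 5*t)*(s + t)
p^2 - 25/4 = (p - 5/2)*(p + 5/2)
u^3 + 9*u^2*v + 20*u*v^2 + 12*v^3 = (u + v)*(u + 2*v)*(u + 6*v)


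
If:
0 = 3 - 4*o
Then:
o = 3/4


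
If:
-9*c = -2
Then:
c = 2/9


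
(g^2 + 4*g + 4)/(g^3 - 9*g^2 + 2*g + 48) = (g + 2)/(g^2 - 11*g + 24)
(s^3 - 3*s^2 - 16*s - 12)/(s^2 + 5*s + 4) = (s^2 - 4*s - 12)/(s + 4)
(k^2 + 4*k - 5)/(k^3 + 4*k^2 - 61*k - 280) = (k - 1)/(k^2 - k - 56)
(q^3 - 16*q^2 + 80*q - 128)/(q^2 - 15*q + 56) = (q^2 - 8*q + 16)/(q - 7)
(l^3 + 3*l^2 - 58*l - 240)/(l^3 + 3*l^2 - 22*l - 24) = (l^2 - 3*l - 40)/(l^2 - 3*l - 4)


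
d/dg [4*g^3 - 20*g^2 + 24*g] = 12*g^2 - 40*g + 24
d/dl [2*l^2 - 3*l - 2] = 4*l - 3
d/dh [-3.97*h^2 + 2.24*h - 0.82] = 2.24 - 7.94*h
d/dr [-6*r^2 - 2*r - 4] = -12*r - 2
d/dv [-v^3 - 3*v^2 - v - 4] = -3*v^2 - 6*v - 1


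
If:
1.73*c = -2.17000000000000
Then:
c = -1.25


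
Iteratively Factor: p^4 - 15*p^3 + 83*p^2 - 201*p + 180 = (p - 3)*(p^3 - 12*p^2 + 47*p - 60) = (p - 4)*(p - 3)*(p^2 - 8*p + 15) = (p - 5)*(p - 4)*(p - 3)*(p - 3)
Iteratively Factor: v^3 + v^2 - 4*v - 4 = (v + 2)*(v^2 - v - 2) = (v - 2)*(v + 2)*(v + 1)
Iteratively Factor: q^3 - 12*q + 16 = (q - 2)*(q^2 + 2*q - 8) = (q - 2)*(q + 4)*(q - 2)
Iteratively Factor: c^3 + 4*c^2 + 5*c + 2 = (c + 1)*(c^2 + 3*c + 2) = (c + 1)^2*(c + 2)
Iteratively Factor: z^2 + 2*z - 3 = (z + 3)*(z - 1)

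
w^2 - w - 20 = (w - 5)*(w + 4)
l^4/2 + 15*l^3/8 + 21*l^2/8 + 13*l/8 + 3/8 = (l/2 + 1/2)*(l + 3/4)*(l + 1)^2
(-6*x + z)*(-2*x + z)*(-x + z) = -12*x^3 + 20*x^2*z - 9*x*z^2 + z^3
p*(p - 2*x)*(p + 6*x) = p^3 + 4*p^2*x - 12*p*x^2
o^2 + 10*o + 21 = (o + 3)*(o + 7)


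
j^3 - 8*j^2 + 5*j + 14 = (j - 7)*(j - 2)*(j + 1)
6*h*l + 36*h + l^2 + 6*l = (6*h + l)*(l + 6)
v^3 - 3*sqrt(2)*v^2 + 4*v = v*(v - 2*sqrt(2))*(v - sqrt(2))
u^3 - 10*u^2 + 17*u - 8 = (u - 8)*(u - 1)^2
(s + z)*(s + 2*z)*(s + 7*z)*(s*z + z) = s^4*z + 10*s^3*z^2 + s^3*z + 23*s^2*z^3 + 10*s^2*z^2 + 14*s*z^4 + 23*s*z^3 + 14*z^4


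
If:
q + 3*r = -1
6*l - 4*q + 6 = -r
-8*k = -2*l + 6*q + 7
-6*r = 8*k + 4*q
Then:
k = 121/92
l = -185/46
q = -98/23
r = 25/23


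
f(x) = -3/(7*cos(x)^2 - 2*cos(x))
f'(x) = -3*(14*sin(x)*cos(x) - 2*sin(x))/(7*cos(x)^2 - 2*cos(x))^2 = 6*(sin(x)/cos(x)^2 - 7*tan(x))/(7*cos(x) - 2)^2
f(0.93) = -2.30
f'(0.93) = -8.98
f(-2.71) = -0.40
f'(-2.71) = -0.32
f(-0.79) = -1.46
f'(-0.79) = 3.94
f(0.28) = -0.66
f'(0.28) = -0.46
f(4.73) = 90.77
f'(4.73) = -4815.29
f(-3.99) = -0.68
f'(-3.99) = 1.32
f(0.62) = -1.00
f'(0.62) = -1.81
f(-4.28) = -1.45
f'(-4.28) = 5.01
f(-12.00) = -0.91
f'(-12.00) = -1.45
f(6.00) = -0.66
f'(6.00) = 0.47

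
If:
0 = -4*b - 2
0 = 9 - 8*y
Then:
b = -1/2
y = 9/8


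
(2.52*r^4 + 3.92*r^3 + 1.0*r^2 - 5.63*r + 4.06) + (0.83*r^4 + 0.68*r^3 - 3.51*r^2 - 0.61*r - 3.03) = 3.35*r^4 + 4.6*r^3 - 2.51*r^2 - 6.24*r + 1.03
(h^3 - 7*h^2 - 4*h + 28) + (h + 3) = h^3 - 7*h^2 - 3*h + 31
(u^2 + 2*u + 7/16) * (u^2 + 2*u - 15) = u^4 + 4*u^3 - 169*u^2/16 - 233*u/8 - 105/16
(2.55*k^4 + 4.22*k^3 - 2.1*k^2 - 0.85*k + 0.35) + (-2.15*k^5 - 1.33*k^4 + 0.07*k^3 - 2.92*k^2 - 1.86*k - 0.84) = -2.15*k^5 + 1.22*k^4 + 4.29*k^3 - 5.02*k^2 - 2.71*k - 0.49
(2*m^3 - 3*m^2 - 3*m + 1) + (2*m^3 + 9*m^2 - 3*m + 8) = 4*m^3 + 6*m^2 - 6*m + 9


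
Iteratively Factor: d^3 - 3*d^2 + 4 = (d - 2)*(d^2 - d - 2) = (d - 2)^2*(d + 1)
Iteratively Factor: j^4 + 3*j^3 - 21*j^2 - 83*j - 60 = (j + 3)*(j^3 - 21*j - 20) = (j + 3)*(j + 4)*(j^2 - 4*j - 5) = (j + 1)*(j + 3)*(j + 4)*(j - 5)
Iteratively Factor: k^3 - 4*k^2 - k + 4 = (k - 1)*(k^2 - 3*k - 4) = (k - 4)*(k - 1)*(k + 1)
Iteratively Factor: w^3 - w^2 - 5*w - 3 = (w - 3)*(w^2 + 2*w + 1) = (w - 3)*(w + 1)*(w + 1)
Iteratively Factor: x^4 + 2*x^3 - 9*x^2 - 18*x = (x + 3)*(x^3 - x^2 - 6*x) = x*(x + 3)*(x^2 - x - 6) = x*(x - 3)*(x + 3)*(x + 2)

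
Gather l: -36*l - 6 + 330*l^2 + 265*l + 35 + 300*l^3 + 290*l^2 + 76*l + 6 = 300*l^3 + 620*l^2 + 305*l + 35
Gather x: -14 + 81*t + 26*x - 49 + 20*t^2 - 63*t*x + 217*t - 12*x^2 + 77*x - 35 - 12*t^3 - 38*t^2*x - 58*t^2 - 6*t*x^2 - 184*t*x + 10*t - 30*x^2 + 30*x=-12*t^3 - 38*t^2 + 308*t + x^2*(-6*t - 42) + x*(-38*t^2 - 247*t + 133) - 98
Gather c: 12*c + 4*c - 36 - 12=16*c - 48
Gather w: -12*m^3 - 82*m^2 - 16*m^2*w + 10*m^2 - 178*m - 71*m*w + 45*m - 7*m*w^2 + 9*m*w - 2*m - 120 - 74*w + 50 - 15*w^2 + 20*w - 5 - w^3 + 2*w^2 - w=-12*m^3 - 72*m^2 - 135*m - w^3 + w^2*(-7*m - 13) + w*(-16*m^2 - 62*m - 55) - 75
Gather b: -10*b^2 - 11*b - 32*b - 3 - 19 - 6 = -10*b^2 - 43*b - 28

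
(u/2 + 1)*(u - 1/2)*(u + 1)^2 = u^4/2 + 7*u^3/4 + 3*u^2/2 - u/4 - 1/2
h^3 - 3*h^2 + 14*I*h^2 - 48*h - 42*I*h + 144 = (h - 3)*(h + 6*I)*(h + 8*I)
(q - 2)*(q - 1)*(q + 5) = q^3 + 2*q^2 - 13*q + 10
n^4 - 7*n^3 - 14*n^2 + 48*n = n*(n - 8)*(n - 2)*(n + 3)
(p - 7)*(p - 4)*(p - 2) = p^3 - 13*p^2 + 50*p - 56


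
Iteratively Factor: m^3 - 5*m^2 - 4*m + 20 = (m - 5)*(m^2 - 4) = (m - 5)*(m - 2)*(m + 2)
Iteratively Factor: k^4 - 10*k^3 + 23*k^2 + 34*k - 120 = (k - 5)*(k^3 - 5*k^2 - 2*k + 24) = (k - 5)*(k - 4)*(k^2 - k - 6) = (k - 5)*(k - 4)*(k - 3)*(k + 2)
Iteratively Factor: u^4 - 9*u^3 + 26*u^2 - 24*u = (u - 2)*(u^3 - 7*u^2 + 12*u) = (u - 3)*(u - 2)*(u^2 - 4*u) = (u - 4)*(u - 3)*(u - 2)*(u)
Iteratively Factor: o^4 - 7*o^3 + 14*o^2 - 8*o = (o - 4)*(o^3 - 3*o^2 + 2*o) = o*(o - 4)*(o^2 - 3*o + 2) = o*(o - 4)*(o - 2)*(o - 1)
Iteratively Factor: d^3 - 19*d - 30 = (d + 3)*(d^2 - 3*d - 10) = (d + 2)*(d + 3)*(d - 5)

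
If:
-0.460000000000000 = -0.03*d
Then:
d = 15.33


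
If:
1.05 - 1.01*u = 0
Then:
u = 1.04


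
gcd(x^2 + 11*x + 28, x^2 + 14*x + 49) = x + 7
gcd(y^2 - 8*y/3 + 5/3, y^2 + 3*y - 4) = y - 1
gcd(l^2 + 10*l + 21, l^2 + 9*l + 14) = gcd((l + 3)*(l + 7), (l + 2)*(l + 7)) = l + 7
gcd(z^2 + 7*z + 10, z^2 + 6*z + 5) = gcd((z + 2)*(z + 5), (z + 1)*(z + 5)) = z + 5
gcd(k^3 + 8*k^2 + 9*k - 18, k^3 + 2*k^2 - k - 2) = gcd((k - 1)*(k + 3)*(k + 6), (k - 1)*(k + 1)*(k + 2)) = k - 1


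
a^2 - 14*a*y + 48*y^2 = (a - 8*y)*(a - 6*y)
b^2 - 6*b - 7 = (b - 7)*(b + 1)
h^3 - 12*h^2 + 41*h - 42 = (h - 7)*(h - 3)*(h - 2)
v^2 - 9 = (v - 3)*(v + 3)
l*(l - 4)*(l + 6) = l^3 + 2*l^2 - 24*l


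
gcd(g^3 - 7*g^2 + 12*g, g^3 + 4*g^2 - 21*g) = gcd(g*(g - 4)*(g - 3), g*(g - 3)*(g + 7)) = g^2 - 3*g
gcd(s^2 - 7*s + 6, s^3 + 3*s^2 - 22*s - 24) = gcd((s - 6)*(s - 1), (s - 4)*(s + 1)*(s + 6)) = 1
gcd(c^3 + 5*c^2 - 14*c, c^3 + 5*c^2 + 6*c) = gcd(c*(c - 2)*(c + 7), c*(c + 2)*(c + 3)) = c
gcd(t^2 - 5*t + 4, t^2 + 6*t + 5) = 1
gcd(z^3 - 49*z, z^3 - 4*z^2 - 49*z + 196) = z^2 - 49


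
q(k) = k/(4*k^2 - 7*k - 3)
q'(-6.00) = 0.00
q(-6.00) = -0.03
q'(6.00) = -0.01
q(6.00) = 0.06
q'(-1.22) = -0.07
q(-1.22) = -0.11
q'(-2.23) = -0.02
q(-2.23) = -0.07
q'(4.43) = -0.04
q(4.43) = 0.10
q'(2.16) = -73.63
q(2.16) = 3.98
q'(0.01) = -0.32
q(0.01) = -0.00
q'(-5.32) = -0.01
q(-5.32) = -0.04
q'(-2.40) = -0.02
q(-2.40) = -0.07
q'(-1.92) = -0.03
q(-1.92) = -0.08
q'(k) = k*(7 - 8*k)/(4*k^2 - 7*k - 3)^2 + 1/(4*k^2 - 7*k - 3)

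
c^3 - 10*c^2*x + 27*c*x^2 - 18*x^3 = (c - 6*x)*(c - 3*x)*(c - x)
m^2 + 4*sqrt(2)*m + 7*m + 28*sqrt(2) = (m + 7)*(m + 4*sqrt(2))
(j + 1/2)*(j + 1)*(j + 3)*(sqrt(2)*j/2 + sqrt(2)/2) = sqrt(2)*j^4/2 + 11*sqrt(2)*j^3/4 + 19*sqrt(2)*j^2/4 + 13*sqrt(2)*j/4 + 3*sqrt(2)/4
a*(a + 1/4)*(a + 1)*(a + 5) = a^4 + 25*a^3/4 + 13*a^2/2 + 5*a/4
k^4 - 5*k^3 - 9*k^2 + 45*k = k*(k - 5)*(k - 3)*(k + 3)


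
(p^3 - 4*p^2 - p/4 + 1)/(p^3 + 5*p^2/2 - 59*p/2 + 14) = (p + 1/2)/(p + 7)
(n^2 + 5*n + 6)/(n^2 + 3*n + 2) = (n + 3)/(n + 1)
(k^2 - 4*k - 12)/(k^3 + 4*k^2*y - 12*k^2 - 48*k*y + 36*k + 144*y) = (k + 2)/(k^2 + 4*k*y - 6*k - 24*y)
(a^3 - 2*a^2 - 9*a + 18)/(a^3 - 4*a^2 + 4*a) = (a^2 - 9)/(a*(a - 2))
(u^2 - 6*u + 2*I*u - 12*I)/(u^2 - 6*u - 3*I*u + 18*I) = (u + 2*I)/(u - 3*I)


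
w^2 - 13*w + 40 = (w - 8)*(w - 5)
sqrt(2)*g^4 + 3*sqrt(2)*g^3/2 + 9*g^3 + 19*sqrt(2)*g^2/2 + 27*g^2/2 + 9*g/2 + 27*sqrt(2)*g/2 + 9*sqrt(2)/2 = (g + 1/2)*(g + 3*sqrt(2)/2)*(g + 3*sqrt(2))*(sqrt(2)*g + sqrt(2))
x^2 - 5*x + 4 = (x - 4)*(x - 1)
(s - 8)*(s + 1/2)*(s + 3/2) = s^3 - 6*s^2 - 61*s/4 - 6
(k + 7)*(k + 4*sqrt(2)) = k^2 + 4*sqrt(2)*k + 7*k + 28*sqrt(2)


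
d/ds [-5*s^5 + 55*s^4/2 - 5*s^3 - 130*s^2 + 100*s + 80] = -25*s^4 + 110*s^3 - 15*s^2 - 260*s + 100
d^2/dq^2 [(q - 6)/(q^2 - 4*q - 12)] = 2/(q^3 + 6*q^2 + 12*q + 8)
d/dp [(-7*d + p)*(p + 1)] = -7*d + 2*p + 1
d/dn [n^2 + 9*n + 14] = 2*n + 9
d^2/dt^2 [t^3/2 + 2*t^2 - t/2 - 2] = 3*t + 4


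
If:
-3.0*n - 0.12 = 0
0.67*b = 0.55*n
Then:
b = -0.03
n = -0.04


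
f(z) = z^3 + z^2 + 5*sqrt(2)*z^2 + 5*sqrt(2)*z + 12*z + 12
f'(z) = 3*z^2 + 2*z + 10*sqrt(2)*z + 5*sqrt(2) + 12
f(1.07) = 42.87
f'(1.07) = 39.78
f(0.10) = 13.99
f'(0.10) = 20.72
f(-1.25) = -1.18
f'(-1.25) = 3.58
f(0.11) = 14.20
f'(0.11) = 20.88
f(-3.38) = 1.13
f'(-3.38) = -1.22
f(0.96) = 38.63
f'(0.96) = 37.33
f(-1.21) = -1.03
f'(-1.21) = 3.93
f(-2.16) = -1.61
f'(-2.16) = -1.80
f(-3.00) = 0.43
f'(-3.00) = -2.36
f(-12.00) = -782.62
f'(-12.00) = 257.37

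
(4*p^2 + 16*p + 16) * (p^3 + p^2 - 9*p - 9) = 4*p^5 + 20*p^4 - 4*p^3 - 164*p^2 - 288*p - 144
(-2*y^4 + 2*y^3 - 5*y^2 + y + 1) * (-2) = 4*y^4 - 4*y^3 + 10*y^2 - 2*y - 2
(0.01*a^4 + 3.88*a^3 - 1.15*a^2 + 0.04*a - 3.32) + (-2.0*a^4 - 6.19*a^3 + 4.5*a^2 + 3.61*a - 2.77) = -1.99*a^4 - 2.31*a^3 + 3.35*a^2 + 3.65*a - 6.09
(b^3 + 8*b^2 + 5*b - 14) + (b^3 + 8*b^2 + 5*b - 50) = 2*b^3 + 16*b^2 + 10*b - 64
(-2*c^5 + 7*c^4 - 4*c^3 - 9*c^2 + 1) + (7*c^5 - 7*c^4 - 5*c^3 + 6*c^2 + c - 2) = 5*c^5 - 9*c^3 - 3*c^2 + c - 1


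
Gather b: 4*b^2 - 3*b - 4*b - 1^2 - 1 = 4*b^2 - 7*b - 2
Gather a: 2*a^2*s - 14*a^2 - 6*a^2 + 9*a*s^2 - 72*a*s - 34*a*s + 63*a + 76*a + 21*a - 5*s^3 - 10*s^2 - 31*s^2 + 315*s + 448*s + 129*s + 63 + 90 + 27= a^2*(2*s - 20) + a*(9*s^2 - 106*s + 160) - 5*s^3 - 41*s^2 + 892*s + 180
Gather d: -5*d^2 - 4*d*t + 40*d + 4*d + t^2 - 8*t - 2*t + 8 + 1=-5*d^2 + d*(44 - 4*t) + t^2 - 10*t + 9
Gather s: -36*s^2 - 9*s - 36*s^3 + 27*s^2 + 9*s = -36*s^3 - 9*s^2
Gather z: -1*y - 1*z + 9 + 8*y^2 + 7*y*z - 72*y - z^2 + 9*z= 8*y^2 - 73*y - z^2 + z*(7*y + 8) + 9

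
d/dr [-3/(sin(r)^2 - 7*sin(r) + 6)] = 3*(2*sin(r) - 7)*cos(r)/(sin(r)^2 - 7*sin(r) + 6)^2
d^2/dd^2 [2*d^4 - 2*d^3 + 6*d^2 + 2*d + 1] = 24*d^2 - 12*d + 12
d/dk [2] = 0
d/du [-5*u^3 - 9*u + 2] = -15*u^2 - 9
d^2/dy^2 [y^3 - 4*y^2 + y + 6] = 6*y - 8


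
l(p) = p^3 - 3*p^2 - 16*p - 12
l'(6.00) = 56.00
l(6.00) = 0.00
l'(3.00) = -7.00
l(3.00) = -60.00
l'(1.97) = -16.18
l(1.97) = -47.52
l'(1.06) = -18.99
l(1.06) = -31.14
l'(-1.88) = 5.88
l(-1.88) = 0.83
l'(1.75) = -17.31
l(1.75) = -43.83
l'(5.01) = 29.24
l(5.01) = -41.71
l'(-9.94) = 340.05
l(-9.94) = -1131.48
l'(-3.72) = 47.84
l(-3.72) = -45.47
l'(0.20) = -17.08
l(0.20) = -15.31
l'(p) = 3*p^2 - 6*p - 16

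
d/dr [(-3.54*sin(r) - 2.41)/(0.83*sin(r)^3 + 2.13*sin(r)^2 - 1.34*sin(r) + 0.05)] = (5.8764*sin(r)^3 + 13.5411*sin(r)^2 + 10.2666*sin(r) - 3.4064)*cos(r)/(0.6889*sin(r)^6 + 3.5358*sin(r)^5 + 2.3125*sin(r)^4 - 5.6254*sin(r)^3 + 2.0086*sin(r)^2 - 0.134*sin(r) + 0.0025)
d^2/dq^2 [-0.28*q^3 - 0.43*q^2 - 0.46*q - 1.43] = -1.68*q - 0.86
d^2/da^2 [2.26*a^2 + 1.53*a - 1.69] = 4.52000000000000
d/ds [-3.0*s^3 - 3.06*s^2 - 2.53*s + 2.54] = -9.0*s^2 - 6.12*s - 2.53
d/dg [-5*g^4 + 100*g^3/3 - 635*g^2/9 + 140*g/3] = -20*g^3 + 100*g^2 - 1270*g/9 + 140/3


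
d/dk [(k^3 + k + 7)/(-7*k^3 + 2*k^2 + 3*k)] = (2*k^4 + 20*k^3 + 145*k^2 - 28*k - 21)/(k^2*(49*k^4 - 28*k^3 - 38*k^2 + 12*k + 9))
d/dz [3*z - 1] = 3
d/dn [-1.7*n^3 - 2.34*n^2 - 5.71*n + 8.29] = -5.1*n^2 - 4.68*n - 5.71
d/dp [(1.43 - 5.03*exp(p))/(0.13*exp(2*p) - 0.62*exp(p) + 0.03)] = (0.6539*exp(2*p) - 0.3718*exp(p) + 0.7357)*exp(p)/(0.0169*exp(4*p) - 0.1612*exp(3*p) + 0.3922*exp(2*p) - 0.0372*exp(p) + 0.0009)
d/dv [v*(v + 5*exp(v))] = v*(5*exp(v) + 1) + v + 5*exp(v)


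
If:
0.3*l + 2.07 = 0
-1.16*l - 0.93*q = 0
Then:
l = -6.90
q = 8.61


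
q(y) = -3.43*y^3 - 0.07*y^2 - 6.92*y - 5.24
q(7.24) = -1360.71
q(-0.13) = -4.33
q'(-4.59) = -223.07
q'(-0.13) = -7.08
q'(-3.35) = -121.93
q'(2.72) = -83.43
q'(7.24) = -547.31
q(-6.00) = 774.64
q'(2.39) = -66.03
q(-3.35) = 146.11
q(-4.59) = 356.74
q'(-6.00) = -376.52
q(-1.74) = 24.66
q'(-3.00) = -99.11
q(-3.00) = 107.50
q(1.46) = -26.17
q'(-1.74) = -37.83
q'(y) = -10.29*y^2 - 0.14*y - 6.92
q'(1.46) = -29.06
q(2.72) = -93.60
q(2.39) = -69.00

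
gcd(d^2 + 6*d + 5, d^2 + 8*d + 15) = d + 5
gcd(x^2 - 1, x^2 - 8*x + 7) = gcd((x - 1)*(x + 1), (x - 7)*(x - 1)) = x - 1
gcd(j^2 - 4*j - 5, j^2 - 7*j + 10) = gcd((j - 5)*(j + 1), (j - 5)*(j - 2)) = j - 5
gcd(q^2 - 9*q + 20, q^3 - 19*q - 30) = q - 5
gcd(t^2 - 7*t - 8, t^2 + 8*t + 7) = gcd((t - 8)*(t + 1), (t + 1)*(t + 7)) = t + 1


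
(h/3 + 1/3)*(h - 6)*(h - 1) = h^3/3 - 2*h^2 - h/3 + 2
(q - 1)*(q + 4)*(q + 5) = q^3 + 8*q^2 + 11*q - 20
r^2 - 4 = (r - 2)*(r + 2)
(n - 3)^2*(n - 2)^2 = n^4 - 10*n^3 + 37*n^2 - 60*n + 36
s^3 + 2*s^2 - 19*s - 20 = (s - 4)*(s + 1)*(s + 5)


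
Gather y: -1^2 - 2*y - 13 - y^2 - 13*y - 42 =-y^2 - 15*y - 56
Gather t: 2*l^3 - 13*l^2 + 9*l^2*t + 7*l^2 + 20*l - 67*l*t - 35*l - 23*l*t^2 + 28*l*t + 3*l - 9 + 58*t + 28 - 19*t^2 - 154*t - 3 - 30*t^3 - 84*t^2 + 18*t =2*l^3 - 6*l^2 - 12*l - 30*t^3 + t^2*(-23*l - 103) + t*(9*l^2 - 39*l - 78) + 16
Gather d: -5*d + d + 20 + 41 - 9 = 52 - 4*d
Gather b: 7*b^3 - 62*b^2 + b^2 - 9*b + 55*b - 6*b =7*b^3 - 61*b^2 + 40*b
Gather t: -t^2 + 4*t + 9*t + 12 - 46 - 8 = -t^2 + 13*t - 42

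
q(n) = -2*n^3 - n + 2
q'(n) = -6*n^2 - 1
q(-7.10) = 724.92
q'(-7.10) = -303.46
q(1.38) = -4.64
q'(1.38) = -12.43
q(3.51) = -88.00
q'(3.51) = -74.92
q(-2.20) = 25.50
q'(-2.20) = -30.04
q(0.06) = 1.94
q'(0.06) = -1.02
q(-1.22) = 6.85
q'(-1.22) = -9.93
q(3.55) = -91.03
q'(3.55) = -76.62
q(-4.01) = 134.97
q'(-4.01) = -97.48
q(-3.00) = 59.00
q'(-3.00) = -55.00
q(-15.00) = 6767.00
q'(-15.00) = -1351.00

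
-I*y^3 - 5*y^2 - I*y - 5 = (y - 5*I)*(y - I)*(-I*y + 1)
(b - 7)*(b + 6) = b^2 - b - 42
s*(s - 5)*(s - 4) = s^3 - 9*s^2 + 20*s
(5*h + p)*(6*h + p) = 30*h^2 + 11*h*p + p^2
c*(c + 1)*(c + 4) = c^3 + 5*c^2 + 4*c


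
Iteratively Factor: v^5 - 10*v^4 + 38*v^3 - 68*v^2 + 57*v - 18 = (v - 3)*(v^4 - 7*v^3 + 17*v^2 - 17*v + 6) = (v - 3)*(v - 1)*(v^3 - 6*v^2 + 11*v - 6) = (v - 3)*(v - 1)^2*(v^2 - 5*v + 6) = (v - 3)^2*(v - 1)^2*(v - 2)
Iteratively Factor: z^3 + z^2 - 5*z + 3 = (z - 1)*(z^2 + 2*z - 3) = (z - 1)*(z + 3)*(z - 1)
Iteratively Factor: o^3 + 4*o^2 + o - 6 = (o + 3)*(o^2 + o - 2) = (o + 2)*(o + 3)*(o - 1)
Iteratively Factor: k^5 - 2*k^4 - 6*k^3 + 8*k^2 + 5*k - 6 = (k - 1)*(k^4 - k^3 - 7*k^2 + k + 6) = (k - 1)^2*(k^3 - 7*k - 6) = (k - 1)^2*(k + 1)*(k^2 - k - 6) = (k - 1)^2*(k + 1)*(k + 2)*(k - 3)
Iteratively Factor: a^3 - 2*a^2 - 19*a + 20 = (a - 5)*(a^2 + 3*a - 4) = (a - 5)*(a + 4)*(a - 1)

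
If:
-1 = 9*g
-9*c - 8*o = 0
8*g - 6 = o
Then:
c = 496/81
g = -1/9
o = -62/9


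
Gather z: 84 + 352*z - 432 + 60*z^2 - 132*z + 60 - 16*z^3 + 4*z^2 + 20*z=-16*z^3 + 64*z^2 + 240*z - 288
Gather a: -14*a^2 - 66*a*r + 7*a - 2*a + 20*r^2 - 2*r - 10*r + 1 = -14*a^2 + a*(5 - 66*r) + 20*r^2 - 12*r + 1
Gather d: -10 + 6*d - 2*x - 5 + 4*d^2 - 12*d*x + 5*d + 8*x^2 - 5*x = 4*d^2 + d*(11 - 12*x) + 8*x^2 - 7*x - 15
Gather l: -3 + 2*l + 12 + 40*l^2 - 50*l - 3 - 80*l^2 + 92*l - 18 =-40*l^2 + 44*l - 12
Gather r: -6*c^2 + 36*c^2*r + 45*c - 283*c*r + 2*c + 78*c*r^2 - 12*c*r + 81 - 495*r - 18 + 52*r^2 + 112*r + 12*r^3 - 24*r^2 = -6*c^2 + 47*c + 12*r^3 + r^2*(78*c + 28) + r*(36*c^2 - 295*c - 383) + 63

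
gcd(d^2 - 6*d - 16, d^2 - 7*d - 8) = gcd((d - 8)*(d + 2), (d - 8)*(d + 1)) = d - 8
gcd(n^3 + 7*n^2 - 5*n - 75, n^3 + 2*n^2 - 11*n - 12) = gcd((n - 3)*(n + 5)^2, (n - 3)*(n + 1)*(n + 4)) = n - 3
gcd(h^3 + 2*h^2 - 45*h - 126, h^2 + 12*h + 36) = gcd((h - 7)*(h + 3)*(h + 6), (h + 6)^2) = h + 6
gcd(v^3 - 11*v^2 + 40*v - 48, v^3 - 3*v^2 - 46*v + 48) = 1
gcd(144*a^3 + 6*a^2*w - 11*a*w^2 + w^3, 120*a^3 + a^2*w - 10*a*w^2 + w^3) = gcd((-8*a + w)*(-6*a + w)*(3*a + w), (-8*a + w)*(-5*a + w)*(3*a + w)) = -24*a^2 - 5*a*w + w^2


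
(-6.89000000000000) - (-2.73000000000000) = -4.16000000000000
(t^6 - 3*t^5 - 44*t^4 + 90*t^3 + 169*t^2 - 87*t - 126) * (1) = t^6 - 3*t^5 - 44*t^4 + 90*t^3 + 169*t^2 - 87*t - 126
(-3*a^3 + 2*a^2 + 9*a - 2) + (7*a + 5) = -3*a^3 + 2*a^2 + 16*a + 3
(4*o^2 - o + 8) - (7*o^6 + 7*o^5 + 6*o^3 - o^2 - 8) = -7*o^6 - 7*o^5 - 6*o^3 + 5*o^2 - o + 16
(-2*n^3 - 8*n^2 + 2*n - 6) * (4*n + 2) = -8*n^4 - 36*n^3 - 8*n^2 - 20*n - 12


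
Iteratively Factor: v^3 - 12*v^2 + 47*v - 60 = (v - 5)*(v^2 - 7*v + 12) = (v - 5)*(v - 4)*(v - 3)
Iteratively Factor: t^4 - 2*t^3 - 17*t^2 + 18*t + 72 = (t + 2)*(t^3 - 4*t^2 - 9*t + 36) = (t - 3)*(t + 2)*(t^2 - t - 12) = (t - 3)*(t + 2)*(t + 3)*(t - 4)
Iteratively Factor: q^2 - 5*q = (q)*(q - 5)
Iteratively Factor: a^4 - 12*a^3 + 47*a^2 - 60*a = (a - 4)*(a^3 - 8*a^2 + 15*a) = (a - 5)*(a - 4)*(a^2 - 3*a) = (a - 5)*(a - 4)*(a - 3)*(a)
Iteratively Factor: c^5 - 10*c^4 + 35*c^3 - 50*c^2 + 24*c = (c - 1)*(c^4 - 9*c^3 + 26*c^2 - 24*c) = (c - 2)*(c - 1)*(c^3 - 7*c^2 + 12*c) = (c - 3)*(c - 2)*(c - 1)*(c^2 - 4*c) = (c - 4)*(c - 3)*(c - 2)*(c - 1)*(c)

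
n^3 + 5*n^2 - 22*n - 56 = (n - 4)*(n + 2)*(n + 7)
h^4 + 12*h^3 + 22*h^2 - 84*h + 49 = (h - 1)^2*(h + 7)^2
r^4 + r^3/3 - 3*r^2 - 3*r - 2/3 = (r - 2)*(r + 1/3)*(r + 1)^2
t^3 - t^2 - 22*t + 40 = (t - 4)*(t - 2)*(t + 5)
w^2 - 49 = (w - 7)*(w + 7)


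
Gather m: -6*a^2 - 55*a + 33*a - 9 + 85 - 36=-6*a^2 - 22*a + 40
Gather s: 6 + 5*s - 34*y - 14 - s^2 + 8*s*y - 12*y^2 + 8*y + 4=-s^2 + s*(8*y + 5) - 12*y^2 - 26*y - 4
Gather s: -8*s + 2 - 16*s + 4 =6 - 24*s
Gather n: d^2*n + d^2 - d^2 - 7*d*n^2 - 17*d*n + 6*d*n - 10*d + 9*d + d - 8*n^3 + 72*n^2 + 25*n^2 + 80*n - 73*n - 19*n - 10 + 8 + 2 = -8*n^3 + n^2*(97 - 7*d) + n*(d^2 - 11*d - 12)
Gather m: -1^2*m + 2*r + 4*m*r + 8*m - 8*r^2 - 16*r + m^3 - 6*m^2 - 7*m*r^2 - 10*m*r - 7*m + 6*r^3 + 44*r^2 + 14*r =m^3 - 6*m^2 + m*(-7*r^2 - 6*r) + 6*r^3 + 36*r^2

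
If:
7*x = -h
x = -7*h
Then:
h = 0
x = 0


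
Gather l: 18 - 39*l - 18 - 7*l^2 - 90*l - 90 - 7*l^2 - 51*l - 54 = -14*l^2 - 180*l - 144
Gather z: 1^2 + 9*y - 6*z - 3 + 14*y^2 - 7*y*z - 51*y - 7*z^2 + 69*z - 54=14*y^2 - 42*y - 7*z^2 + z*(63 - 7*y) - 56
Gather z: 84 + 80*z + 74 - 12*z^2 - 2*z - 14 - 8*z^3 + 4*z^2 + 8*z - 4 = -8*z^3 - 8*z^2 + 86*z + 140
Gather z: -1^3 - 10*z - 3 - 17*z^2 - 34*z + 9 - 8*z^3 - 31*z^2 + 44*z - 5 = -8*z^3 - 48*z^2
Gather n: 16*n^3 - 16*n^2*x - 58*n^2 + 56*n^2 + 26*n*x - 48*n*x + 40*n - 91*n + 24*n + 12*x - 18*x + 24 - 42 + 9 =16*n^3 + n^2*(-16*x - 2) + n*(-22*x - 27) - 6*x - 9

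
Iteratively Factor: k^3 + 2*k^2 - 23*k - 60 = (k + 4)*(k^2 - 2*k - 15) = (k + 3)*(k + 4)*(k - 5)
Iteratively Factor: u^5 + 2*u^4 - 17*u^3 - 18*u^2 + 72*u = (u - 2)*(u^4 + 4*u^3 - 9*u^2 - 36*u) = (u - 2)*(u + 4)*(u^3 - 9*u) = u*(u - 2)*(u + 4)*(u^2 - 9) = u*(u - 2)*(u + 3)*(u + 4)*(u - 3)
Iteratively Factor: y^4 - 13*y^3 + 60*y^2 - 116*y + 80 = (y - 2)*(y^3 - 11*y^2 + 38*y - 40) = (y - 2)^2*(y^2 - 9*y + 20) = (y - 4)*(y - 2)^2*(y - 5)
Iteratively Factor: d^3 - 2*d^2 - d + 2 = (d - 1)*(d^2 - d - 2) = (d - 2)*(d - 1)*(d + 1)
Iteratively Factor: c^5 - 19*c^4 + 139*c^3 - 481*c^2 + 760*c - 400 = (c - 5)*(c^4 - 14*c^3 + 69*c^2 - 136*c + 80) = (c - 5)*(c - 1)*(c^3 - 13*c^2 + 56*c - 80) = (c - 5)*(c - 4)*(c - 1)*(c^2 - 9*c + 20) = (c - 5)*(c - 4)^2*(c - 1)*(c - 5)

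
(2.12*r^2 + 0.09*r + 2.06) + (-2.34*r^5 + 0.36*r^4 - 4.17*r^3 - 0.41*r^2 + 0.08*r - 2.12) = -2.34*r^5 + 0.36*r^4 - 4.17*r^3 + 1.71*r^2 + 0.17*r - 0.0600000000000001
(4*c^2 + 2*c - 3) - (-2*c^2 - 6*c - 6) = 6*c^2 + 8*c + 3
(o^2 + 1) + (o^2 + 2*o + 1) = 2*o^2 + 2*o + 2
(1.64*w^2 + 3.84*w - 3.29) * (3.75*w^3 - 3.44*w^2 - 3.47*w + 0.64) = 6.15*w^5 + 8.7584*w^4 - 31.2379*w^3 - 0.957599999999999*w^2 + 13.8739*w - 2.1056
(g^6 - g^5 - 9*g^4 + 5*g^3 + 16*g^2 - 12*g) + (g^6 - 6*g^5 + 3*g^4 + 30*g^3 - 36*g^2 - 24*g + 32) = 2*g^6 - 7*g^5 - 6*g^4 + 35*g^3 - 20*g^2 - 36*g + 32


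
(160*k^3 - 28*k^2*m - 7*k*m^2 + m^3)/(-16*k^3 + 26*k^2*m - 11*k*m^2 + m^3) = (-20*k^2 + k*m + m^2)/(2*k^2 - 3*k*m + m^2)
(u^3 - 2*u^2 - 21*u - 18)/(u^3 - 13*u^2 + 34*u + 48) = (u + 3)/(u - 8)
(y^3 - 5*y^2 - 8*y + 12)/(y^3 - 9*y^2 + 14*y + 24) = (y^2 + y - 2)/(y^2 - 3*y - 4)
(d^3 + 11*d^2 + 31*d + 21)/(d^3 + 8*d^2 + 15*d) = (d^2 + 8*d + 7)/(d*(d + 5))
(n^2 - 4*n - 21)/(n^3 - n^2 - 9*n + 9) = (n - 7)/(n^2 - 4*n + 3)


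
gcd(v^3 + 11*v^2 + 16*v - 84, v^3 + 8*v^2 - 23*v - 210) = v^2 + 13*v + 42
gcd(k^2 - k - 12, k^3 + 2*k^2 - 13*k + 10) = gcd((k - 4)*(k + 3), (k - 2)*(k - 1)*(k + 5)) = 1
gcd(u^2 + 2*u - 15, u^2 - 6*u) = 1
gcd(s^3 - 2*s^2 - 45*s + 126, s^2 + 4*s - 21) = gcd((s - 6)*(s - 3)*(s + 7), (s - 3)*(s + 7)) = s^2 + 4*s - 21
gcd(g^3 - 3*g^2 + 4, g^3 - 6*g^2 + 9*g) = 1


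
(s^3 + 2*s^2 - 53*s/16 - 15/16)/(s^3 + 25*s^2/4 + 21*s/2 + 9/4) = (s - 5/4)/(s + 3)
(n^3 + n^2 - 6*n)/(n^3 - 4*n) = (n + 3)/(n + 2)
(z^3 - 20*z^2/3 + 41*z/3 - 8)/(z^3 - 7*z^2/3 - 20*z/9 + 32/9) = 3*(z - 3)/(3*z + 4)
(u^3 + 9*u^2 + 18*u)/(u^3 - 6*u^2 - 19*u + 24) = u*(u + 6)/(u^2 - 9*u + 8)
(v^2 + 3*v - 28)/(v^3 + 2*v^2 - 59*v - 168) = (v - 4)/(v^2 - 5*v - 24)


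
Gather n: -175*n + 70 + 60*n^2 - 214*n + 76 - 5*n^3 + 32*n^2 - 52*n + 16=-5*n^3 + 92*n^2 - 441*n + 162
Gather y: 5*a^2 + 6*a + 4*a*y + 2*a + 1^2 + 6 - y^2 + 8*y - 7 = 5*a^2 + 8*a - y^2 + y*(4*a + 8)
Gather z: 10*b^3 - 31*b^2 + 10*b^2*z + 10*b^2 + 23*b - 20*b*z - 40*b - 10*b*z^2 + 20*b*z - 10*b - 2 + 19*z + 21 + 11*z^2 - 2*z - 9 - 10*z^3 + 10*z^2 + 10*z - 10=10*b^3 - 21*b^2 - 27*b - 10*z^3 + z^2*(21 - 10*b) + z*(10*b^2 + 27)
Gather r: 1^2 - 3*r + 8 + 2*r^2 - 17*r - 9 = 2*r^2 - 20*r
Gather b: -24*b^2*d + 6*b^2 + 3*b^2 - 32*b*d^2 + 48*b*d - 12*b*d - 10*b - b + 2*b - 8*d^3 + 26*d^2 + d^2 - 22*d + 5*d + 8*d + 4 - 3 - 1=b^2*(9 - 24*d) + b*(-32*d^2 + 36*d - 9) - 8*d^3 + 27*d^2 - 9*d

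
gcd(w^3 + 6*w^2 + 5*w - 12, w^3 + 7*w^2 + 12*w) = w^2 + 7*w + 12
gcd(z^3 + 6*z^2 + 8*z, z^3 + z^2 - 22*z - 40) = z^2 + 6*z + 8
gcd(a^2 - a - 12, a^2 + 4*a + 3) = a + 3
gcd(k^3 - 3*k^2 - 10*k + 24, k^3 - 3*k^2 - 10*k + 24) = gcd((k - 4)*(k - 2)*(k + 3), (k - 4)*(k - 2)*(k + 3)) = k^3 - 3*k^2 - 10*k + 24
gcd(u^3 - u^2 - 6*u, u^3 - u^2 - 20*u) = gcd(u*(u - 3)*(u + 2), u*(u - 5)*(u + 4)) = u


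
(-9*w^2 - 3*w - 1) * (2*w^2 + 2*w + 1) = -18*w^4 - 24*w^3 - 17*w^2 - 5*w - 1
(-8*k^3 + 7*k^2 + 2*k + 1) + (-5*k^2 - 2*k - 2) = -8*k^3 + 2*k^2 - 1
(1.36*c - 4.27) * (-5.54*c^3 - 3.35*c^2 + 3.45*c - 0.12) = -7.5344*c^4 + 19.0998*c^3 + 18.9965*c^2 - 14.8947*c + 0.5124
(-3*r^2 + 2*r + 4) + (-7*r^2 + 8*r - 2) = -10*r^2 + 10*r + 2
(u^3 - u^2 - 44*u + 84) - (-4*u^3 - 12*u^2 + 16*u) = 5*u^3 + 11*u^2 - 60*u + 84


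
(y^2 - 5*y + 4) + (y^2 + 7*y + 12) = 2*y^2 + 2*y + 16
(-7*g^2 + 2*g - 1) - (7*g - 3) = -7*g^2 - 5*g + 2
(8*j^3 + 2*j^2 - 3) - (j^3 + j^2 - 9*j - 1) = 7*j^3 + j^2 + 9*j - 2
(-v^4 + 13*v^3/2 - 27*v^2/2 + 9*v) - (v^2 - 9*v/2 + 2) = -v^4 + 13*v^3/2 - 29*v^2/2 + 27*v/2 - 2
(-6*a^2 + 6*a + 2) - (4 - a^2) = -5*a^2 + 6*a - 2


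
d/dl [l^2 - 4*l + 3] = 2*l - 4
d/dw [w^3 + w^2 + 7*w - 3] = 3*w^2 + 2*w + 7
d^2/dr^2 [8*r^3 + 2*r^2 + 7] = 48*r + 4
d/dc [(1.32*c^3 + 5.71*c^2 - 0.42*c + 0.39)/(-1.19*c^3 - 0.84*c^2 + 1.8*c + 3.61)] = (5.6861*c^4 + 3.7524*c^3 + 25.6131*c^2 + 41.8814*c - 2.2182)/(1.4161*c^6 + 1.9992*c^5 - 3.5784*c^4 - 11.6158*c^3 - 2.8248*c^2 + 12.996*c + 13.0321)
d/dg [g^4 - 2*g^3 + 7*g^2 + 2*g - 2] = 4*g^3 - 6*g^2 + 14*g + 2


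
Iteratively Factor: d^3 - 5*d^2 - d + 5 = (d - 5)*(d^2 - 1) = (d - 5)*(d + 1)*(d - 1)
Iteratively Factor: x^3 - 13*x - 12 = (x - 4)*(x^2 + 4*x + 3) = (x - 4)*(x + 1)*(x + 3)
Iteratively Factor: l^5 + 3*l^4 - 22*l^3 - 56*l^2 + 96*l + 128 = (l - 2)*(l^4 + 5*l^3 - 12*l^2 - 80*l - 64) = (l - 4)*(l - 2)*(l^3 + 9*l^2 + 24*l + 16) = (l - 4)*(l - 2)*(l + 1)*(l^2 + 8*l + 16) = (l - 4)*(l - 2)*(l + 1)*(l + 4)*(l + 4)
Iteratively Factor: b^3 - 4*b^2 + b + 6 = (b - 3)*(b^2 - b - 2) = (b - 3)*(b - 2)*(b + 1)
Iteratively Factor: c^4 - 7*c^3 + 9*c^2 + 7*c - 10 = (c - 2)*(c^3 - 5*c^2 - c + 5) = (c - 2)*(c + 1)*(c^2 - 6*c + 5) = (c - 2)*(c - 1)*(c + 1)*(c - 5)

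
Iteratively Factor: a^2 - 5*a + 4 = (a - 4)*(a - 1)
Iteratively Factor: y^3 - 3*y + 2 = (y - 1)*(y^2 + y - 2) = (y - 1)^2*(y + 2)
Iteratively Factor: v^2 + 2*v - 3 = (v + 3)*(v - 1)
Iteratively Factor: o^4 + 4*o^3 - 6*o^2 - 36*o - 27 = (o + 3)*(o^3 + o^2 - 9*o - 9) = (o + 1)*(o + 3)*(o^2 - 9) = (o + 1)*(o + 3)^2*(o - 3)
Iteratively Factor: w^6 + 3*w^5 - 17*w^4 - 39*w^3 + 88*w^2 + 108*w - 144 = (w - 2)*(w^5 + 5*w^4 - 7*w^3 - 53*w^2 - 18*w + 72) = (w - 2)*(w + 2)*(w^4 + 3*w^3 - 13*w^2 - 27*w + 36) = (w - 3)*(w - 2)*(w + 2)*(w^3 + 6*w^2 + 5*w - 12) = (w - 3)*(w - 2)*(w + 2)*(w + 3)*(w^2 + 3*w - 4) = (w - 3)*(w - 2)*(w - 1)*(w + 2)*(w + 3)*(w + 4)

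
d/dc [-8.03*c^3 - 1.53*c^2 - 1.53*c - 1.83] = -24.09*c^2 - 3.06*c - 1.53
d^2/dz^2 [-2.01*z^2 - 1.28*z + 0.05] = -4.02000000000000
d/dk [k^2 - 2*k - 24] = 2*k - 2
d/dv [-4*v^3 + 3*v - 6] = 3 - 12*v^2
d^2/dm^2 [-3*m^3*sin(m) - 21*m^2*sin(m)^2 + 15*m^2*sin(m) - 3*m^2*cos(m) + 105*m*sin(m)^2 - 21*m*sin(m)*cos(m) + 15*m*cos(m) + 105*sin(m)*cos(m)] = 3*m^3*sin(m) - 15*sqrt(2)*m^2*sin(m + pi/4) - 42*m^2*cos(2*m) - 6*m*sin(m) - 42*m*sin(2*m) + 45*m*cos(m) + 210*m*cos(2*m) - 6*cos(m) - 21*cos(2*m) - 21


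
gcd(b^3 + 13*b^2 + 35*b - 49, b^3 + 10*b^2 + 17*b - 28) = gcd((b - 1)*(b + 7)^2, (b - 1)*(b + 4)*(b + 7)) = b^2 + 6*b - 7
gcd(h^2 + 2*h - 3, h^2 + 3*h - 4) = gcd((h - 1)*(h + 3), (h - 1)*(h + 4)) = h - 1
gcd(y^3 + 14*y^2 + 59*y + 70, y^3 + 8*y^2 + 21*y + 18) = y + 2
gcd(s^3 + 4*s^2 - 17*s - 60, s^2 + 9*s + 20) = s + 5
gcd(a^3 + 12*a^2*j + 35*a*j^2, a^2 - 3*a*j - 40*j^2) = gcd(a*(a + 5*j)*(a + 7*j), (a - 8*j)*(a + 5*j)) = a + 5*j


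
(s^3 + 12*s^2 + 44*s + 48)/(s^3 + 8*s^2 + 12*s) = (s + 4)/s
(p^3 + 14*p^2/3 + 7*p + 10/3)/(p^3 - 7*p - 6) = (p + 5/3)/(p - 3)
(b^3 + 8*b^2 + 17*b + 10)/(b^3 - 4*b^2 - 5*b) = (b^2 + 7*b + 10)/(b*(b - 5))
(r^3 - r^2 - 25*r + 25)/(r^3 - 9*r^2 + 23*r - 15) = (r + 5)/(r - 3)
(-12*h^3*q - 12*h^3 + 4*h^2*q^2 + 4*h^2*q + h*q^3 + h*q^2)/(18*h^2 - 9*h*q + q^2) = h*(-12*h^2*q - 12*h^2 + 4*h*q^2 + 4*h*q + q^3 + q^2)/(18*h^2 - 9*h*q + q^2)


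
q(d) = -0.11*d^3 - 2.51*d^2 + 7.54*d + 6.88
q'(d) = -0.33*d^2 - 5.02*d + 7.54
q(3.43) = -1.23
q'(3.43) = -13.56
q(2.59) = 7.66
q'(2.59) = -7.68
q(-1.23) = -5.99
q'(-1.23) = 13.22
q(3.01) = 3.83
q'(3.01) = -10.56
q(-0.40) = 3.47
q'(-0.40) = 9.50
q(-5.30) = -87.21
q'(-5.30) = 24.88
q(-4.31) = -63.44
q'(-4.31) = 23.05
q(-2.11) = -19.17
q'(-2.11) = 16.66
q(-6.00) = -104.96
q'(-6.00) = 25.78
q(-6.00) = -104.96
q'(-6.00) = 25.78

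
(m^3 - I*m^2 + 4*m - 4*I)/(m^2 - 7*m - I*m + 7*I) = (m^2 + 4)/(m - 7)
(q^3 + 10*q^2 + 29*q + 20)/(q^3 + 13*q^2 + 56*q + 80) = (q + 1)/(q + 4)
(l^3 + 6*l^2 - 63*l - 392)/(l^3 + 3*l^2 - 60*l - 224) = (l + 7)/(l + 4)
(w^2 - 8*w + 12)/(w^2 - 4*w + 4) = (w - 6)/(w - 2)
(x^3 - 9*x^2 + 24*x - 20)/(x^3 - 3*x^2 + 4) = (x - 5)/(x + 1)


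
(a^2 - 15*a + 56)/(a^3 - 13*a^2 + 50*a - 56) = (a - 8)/(a^2 - 6*a + 8)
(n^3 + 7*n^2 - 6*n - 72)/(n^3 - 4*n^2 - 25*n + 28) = (n^2 + 3*n - 18)/(n^2 - 8*n + 7)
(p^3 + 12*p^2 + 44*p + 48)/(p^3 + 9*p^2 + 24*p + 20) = (p^2 + 10*p + 24)/(p^2 + 7*p + 10)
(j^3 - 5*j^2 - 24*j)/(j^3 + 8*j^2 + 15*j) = (j - 8)/(j + 5)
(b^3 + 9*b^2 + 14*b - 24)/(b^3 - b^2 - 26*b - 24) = (b^2 + 5*b - 6)/(b^2 - 5*b - 6)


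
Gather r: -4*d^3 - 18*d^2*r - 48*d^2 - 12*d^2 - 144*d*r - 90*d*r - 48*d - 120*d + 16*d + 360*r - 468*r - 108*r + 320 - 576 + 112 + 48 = -4*d^3 - 60*d^2 - 152*d + r*(-18*d^2 - 234*d - 216) - 96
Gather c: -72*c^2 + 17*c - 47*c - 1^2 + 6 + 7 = -72*c^2 - 30*c + 12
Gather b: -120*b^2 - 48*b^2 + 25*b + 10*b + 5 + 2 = -168*b^2 + 35*b + 7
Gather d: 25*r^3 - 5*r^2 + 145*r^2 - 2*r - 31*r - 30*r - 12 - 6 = 25*r^3 + 140*r^2 - 63*r - 18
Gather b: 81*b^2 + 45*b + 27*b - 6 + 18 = 81*b^2 + 72*b + 12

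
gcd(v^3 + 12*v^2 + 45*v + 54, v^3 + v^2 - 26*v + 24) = v + 6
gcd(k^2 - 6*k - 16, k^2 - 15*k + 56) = k - 8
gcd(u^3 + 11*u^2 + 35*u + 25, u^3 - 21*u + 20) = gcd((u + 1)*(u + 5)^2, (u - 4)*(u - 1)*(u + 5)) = u + 5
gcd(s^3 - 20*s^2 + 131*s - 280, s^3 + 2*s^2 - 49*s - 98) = s - 7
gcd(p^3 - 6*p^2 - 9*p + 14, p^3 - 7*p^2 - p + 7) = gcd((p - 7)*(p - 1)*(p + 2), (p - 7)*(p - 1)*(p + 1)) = p^2 - 8*p + 7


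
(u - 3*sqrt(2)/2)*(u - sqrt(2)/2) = u^2 - 2*sqrt(2)*u + 3/2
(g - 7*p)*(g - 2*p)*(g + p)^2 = g^4 - 7*g^3*p - 3*g^2*p^2 + 19*g*p^3 + 14*p^4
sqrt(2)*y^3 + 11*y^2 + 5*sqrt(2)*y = y*(y + 5*sqrt(2))*(sqrt(2)*y + 1)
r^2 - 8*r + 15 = (r - 5)*(r - 3)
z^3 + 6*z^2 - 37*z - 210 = (z - 6)*(z + 5)*(z + 7)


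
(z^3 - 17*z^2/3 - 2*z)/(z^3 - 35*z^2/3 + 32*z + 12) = z/(z - 6)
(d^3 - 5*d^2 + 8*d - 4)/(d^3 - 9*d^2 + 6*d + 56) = (d^3 - 5*d^2 + 8*d - 4)/(d^3 - 9*d^2 + 6*d + 56)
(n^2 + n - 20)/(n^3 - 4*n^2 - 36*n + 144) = (n + 5)/(n^2 - 36)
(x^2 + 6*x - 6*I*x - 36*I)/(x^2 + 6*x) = (x - 6*I)/x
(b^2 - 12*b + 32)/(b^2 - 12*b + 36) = (b^2 - 12*b + 32)/(b^2 - 12*b + 36)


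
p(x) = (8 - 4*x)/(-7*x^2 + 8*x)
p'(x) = (8 - 4*x)*(14*x - 8)/(-7*x^2 + 8*x)^2 - 4/(-7*x^2 + 8*x)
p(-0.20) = -4.68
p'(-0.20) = -24.76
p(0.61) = 2.44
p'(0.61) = -1.18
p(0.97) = 3.51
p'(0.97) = 13.28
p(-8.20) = -0.08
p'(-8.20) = -0.01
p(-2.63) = -0.27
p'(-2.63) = -0.11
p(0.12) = 8.75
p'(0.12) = -69.03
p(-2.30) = -0.31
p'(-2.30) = -0.15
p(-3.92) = -0.17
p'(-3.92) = -0.05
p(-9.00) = -0.07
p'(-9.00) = -0.00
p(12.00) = 0.04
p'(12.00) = 0.00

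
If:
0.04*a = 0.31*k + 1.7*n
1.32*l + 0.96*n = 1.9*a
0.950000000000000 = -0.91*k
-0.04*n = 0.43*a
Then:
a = -0.02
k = -1.04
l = -0.16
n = 0.19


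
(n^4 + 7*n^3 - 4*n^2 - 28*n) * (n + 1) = n^5 + 8*n^4 + 3*n^3 - 32*n^2 - 28*n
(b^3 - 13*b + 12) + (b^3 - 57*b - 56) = 2*b^3 - 70*b - 44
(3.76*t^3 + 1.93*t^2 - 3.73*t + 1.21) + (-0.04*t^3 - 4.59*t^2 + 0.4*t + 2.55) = 3.72*t^3 - 2.66*t^2 - 3.33*t + 3.76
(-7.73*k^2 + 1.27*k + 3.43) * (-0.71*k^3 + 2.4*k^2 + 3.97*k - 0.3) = 5.4883*k^5 - 19.4537*k^4 - 30.0754*k^3 + 15.5929*k^2 + 13.2361*k - 1.029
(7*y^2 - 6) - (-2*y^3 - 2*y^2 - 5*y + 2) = 2*y^3 + 9*y^2 + 5*y - 8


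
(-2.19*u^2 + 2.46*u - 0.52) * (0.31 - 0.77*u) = 1.6863*u^3 - 2.5731*u^2 + 1.163*u - 0.1612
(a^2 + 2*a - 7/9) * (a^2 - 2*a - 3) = a^4 - 70*a^2/9 - 40*a/9 + 7/3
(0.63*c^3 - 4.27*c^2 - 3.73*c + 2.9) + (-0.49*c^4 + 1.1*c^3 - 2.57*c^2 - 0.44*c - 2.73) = -0.49*c^4 + 1.73*c^3 - 6.84*c^2 - 4.17*c + 0.17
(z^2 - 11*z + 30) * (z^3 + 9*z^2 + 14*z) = z^5 - 2*z^4 - 55*z^3 + 116*z^2 + 420*z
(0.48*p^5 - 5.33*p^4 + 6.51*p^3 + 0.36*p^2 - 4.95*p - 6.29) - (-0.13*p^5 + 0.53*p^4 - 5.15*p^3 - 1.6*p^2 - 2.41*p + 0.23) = 0.61*p^5 - 5.86*p^4 + 11.66*p^3 + 1.96*p^2 - 2.54*p - 6.52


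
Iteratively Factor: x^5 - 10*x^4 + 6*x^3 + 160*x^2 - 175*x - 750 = (x + 3)*(x^4 - 13*x^3 + 45*x^2 + 25*x - 250) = (x - 5)*(x + 3)*(x^3 - 8*x^2 + 5*x + 50) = (x - 5)*(x + 2)*(x + 3)*(x^2 - 10*x + 25) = (x - 5)^2*(x + 2)*(x + 3)*(x - 5)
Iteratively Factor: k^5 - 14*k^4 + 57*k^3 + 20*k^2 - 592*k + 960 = (k - 4)*(k^4 - 10*k^3 + 17*k^2 + 88*k - 240) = (k - 4)*(k + 3)*(k^3 - 13*k^2 + 56*k - 80) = (k - 5)*(k - 4)*(k + 3)*(k^2 - 8*k + 16) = (k - 5)*(k - 4)^2*(k + 3)*(k - 4)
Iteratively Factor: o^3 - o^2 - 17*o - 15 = (o - 5)*(o^2 + 4*o + 3) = (o - 5)*(o + 1)*(o + 3)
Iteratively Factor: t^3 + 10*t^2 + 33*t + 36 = (t + 3)*(t^2 + 7*t + 12) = (t + 3)*(t + 4)*(t + 3)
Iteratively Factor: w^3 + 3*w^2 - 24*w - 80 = (w + 4)*(w^2 - w - 20) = (w + 4)^2*(w - 5)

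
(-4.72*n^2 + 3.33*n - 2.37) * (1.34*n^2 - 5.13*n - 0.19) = -6.3248*n^4 + 28.6758*n^3 - 19.3619*n^2 + 11.5254*n + 0.4503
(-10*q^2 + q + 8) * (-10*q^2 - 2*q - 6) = 100*q^4 + 10*q^3 - 22*q^2 - 22*q - 48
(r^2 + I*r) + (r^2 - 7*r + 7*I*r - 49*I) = 2*r^2 - 7*r + 8*I*r - 49*I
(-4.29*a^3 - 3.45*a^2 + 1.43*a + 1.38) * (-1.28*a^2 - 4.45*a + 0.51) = 5.4912*a^5 + 23.5065*a^4 + 11.3342*a^3 - 9.8894*a^2 - 5.4117*a + 0.7038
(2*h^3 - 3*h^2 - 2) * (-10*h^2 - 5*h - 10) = -20*h^5 + 20*h^4 - 5*h^3 + 50*h^2 + 10*h + 20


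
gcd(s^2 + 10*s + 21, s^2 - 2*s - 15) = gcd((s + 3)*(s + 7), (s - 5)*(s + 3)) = s + 3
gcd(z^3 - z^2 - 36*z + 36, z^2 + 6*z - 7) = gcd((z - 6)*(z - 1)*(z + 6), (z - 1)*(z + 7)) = z - 1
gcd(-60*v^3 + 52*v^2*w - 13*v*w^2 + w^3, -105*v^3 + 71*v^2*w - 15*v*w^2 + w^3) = 5*v - w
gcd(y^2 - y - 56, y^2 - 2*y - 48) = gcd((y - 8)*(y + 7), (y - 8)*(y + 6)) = y - 8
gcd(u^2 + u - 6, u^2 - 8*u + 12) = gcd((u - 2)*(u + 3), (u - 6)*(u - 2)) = u - 2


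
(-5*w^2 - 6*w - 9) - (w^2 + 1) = -6*w^2 - 6*w - 10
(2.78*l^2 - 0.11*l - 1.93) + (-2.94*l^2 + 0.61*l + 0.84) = -0.16*l^2 + 0.5*l - 1.09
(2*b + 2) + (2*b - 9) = 4*b - 7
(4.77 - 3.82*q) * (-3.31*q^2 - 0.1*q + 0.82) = 12.6442*q^3 - 15.4067*q^2 - 3.6094*q + 3.9114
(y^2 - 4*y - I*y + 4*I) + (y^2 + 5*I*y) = 2*y^2 - 4*y + 4*I*y + 4*I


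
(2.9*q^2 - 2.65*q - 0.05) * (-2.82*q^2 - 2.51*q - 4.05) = -8.178*q^4 + 0.194*q^3 - 4.9525*q^2 + 10.858*q + 0.2025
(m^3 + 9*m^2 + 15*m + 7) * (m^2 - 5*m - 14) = m^5 + 4*m^4 - 44*m^3 - 194*m^2 - 245*m - 98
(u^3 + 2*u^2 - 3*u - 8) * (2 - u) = -u^4 + 7*u^2 + 2*u - 16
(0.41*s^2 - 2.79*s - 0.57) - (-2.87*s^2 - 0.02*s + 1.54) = 3.28*s^2 - 2.77*s - 2.11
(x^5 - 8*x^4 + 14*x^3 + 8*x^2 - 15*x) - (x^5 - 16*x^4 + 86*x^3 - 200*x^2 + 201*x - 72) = 8*x^4 - 72*x^3 + 208*x^2 - 216*x + 72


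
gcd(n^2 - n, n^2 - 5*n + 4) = n - 1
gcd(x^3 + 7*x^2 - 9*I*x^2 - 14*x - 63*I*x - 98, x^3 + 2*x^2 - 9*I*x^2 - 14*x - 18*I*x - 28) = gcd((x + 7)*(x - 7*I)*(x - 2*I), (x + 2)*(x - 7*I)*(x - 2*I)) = x^2 - 9*I*x - 14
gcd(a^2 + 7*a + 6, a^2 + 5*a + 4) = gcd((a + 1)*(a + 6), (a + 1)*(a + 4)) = a + 1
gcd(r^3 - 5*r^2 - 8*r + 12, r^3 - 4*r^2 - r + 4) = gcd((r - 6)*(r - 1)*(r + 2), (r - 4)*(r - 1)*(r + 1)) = r - 1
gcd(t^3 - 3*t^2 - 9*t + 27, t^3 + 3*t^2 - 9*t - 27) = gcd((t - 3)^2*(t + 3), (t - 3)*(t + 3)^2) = t^2 - 9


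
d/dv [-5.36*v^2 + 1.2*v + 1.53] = 1.2 - 10.72*v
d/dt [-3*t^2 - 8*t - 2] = -6*t - 8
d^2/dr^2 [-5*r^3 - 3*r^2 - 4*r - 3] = -30*r - 6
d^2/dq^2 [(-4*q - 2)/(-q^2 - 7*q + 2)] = 4*((2*q + 1)*(2*q + 7)^2 - 3*(2*q + 5)*(q^2 + 7*q - 2))/(q^2 + 7*q - 2)^3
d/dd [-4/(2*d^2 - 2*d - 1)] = 8*(2*d - 1)/(-2*d^2 + 2*d + 1)^2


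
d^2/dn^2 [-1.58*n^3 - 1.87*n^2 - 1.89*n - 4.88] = -9.48*n - 3.74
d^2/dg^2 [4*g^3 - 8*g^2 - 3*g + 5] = 24*g - 16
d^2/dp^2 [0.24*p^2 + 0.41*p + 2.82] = 0.480000000000000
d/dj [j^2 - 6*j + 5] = 2*j - 6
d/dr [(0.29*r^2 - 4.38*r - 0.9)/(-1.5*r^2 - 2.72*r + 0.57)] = (-7.3588*r^2 - 2.3694*r - 4.9446)/(2.25*r^4 + 8.16*r^3 + 5.6884*r^2 - 3.1008*r + 0.3249)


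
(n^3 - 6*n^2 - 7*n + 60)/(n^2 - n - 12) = n - 5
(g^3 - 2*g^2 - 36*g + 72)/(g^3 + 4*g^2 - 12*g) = (g - 6)/g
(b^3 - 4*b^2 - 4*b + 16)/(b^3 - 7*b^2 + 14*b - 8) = (b + 2)/(b - 1)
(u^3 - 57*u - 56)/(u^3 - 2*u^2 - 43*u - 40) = (u + 7)/(u + 5)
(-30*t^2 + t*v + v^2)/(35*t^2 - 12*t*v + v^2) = (-6*t - v)/(7*t - v)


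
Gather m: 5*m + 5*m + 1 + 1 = 10*m + 2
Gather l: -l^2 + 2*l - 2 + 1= -l^2 + 2*l - 1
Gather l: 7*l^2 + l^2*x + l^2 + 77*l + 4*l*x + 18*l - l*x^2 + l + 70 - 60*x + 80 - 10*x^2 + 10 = l^2*(x + 8) + l*(-x^2 + 4*x + 96) - 10*x^2 - 60*x + 160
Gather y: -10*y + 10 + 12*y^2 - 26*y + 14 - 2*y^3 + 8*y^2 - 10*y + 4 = -2*y^3 + 20*y^2 - 46*y + 28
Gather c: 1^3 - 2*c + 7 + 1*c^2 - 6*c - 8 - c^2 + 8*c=0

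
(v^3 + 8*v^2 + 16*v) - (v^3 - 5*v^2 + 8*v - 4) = 13*v^2 + 8*v + 4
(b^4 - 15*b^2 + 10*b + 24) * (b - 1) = b^5 - b^4 - 15*b^3 + 25*b^2 + 14*b - 24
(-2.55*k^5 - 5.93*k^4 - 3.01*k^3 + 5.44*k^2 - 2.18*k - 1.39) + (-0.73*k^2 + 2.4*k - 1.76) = -2.55*k^5 - 5.93*k^4 - 3.01*k^3 + 4.71*k^2 + 0.22*k - 3.15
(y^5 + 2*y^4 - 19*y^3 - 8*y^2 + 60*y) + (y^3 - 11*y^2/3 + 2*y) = y^5 + 2*y^4 - 18*y^3 - 35*y^2/3 + 62*y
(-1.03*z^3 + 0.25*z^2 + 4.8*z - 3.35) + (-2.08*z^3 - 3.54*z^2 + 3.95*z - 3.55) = -3.11*z^3 - 3.29*z^2 + 8.75*z - 6.9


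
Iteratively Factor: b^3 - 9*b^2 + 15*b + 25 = (b - 5)*(b^2 - 4*b - 5) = (b - 5)^2*(b + 1)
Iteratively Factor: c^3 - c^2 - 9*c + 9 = (c - 1)*(c^2 - 9) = (c - 3)*(c - 1)*(c + 3)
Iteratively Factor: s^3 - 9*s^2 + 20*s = (s - 4)*(s^2 - 5*s) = (s - 5)*(s - 4)*(s)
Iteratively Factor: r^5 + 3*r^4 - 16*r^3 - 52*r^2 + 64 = (r + 4)*(r^4 - r^3 - 12*r^2 - 4*r + 16) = (r - 1)*(r + 4)*(r^3 - 12*r - 16) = (r - 1)*(r + 2)*(r + 4)*(r^2 - 2*r - 8) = (r - 1)*(r + 2)^2*(r + 4)*(r - 4)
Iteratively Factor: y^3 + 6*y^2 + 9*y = (y + 3)*(y^2 + 3*y) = (y + 3)^2*(y)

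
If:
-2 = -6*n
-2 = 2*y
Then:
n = 1/3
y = -1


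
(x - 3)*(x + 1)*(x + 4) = x^3 + 2*x^2 - 11*x - 12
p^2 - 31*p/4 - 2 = (p - 8)*(p + 1/4)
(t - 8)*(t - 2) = t^2 - 10*t + 16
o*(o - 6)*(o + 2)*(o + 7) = o^4 + 3*o^3 - 40*o^2 - 84*o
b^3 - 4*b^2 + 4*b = b*(b - 2)^2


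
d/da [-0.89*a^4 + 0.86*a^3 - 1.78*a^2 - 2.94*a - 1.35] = -3.56*a^3 + 2.58*a^2 - 3.56*a - 2.94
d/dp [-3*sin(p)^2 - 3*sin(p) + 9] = -3*sin(2*p) - 3*cos(p)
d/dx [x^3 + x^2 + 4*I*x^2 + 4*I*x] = 3*x^2 + x*(2 + 8*I) + 4*I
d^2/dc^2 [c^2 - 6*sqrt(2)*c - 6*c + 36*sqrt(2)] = 2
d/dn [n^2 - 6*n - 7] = 2*n - 6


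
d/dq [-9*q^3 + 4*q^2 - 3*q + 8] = -27*q^2 + 8*q - 3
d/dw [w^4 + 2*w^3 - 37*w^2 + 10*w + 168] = 4*w^3 + 6*w^2 - 74*w + 10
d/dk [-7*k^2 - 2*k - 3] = -14*k - 2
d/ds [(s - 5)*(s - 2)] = 2*s - 7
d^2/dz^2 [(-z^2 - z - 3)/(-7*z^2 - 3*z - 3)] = 4*(14*z^3 + 189*z^2 + 63*z - 18)/(343*z^6 + 441*z^5 + 630*z^4 + 405*z^3 + 270*z^2 + 81*z + 27)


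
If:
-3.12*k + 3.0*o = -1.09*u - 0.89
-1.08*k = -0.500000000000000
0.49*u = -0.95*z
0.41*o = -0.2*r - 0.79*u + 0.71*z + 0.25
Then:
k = 0.46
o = 0.704421768707483*z + 0.184814814814815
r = 9.76409863945578*z + 0.87112962962963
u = -1.93877551020408*z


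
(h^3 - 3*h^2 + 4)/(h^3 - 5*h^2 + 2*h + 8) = (h - 2)/(h - 4)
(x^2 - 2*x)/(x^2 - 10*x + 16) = x/(x - 8)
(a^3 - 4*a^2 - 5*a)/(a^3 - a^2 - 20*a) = (a + 1)/(a + 4)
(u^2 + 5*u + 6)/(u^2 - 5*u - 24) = (u + 2)/(u - 8)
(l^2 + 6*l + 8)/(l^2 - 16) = (l + 2)/(l - 4)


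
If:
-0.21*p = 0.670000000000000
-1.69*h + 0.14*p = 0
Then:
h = -0.26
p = -3.19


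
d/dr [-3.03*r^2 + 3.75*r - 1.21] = 3.75 - 6.06*r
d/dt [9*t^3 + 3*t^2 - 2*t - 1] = 27*t^2 + 6*t - 2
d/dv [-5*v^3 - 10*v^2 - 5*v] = -15*v^2 - 20*v - 5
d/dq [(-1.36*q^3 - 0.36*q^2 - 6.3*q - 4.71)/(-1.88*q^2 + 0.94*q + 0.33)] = (2.5568*q^4 - 2.5568*q^3 - 13.5288*q^2 - 17.9472*q + 2.3484)/(3.5344*q^4 - 3.5344*q^3 - 0.3572*q^2 + 0.6204*q + 0.1089)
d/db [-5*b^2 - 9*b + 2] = -10*b - 9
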